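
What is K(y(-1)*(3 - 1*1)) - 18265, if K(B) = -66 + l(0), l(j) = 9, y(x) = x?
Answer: -18322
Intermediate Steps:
K(B) = -57 (K(B) = -66 + 9 = -57)
K(y(-1)*(3 - 1*1)) - 18265 = -57 - 18265 = -18322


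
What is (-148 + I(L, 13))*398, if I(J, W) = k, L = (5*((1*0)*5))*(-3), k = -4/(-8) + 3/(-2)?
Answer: -59302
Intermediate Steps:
k = -1 (k = -4*(-⅛) + 3*(-½) = ½ - 3/2 = -1)
L = 0 (L = (5*(0*5))*(-3) = (5*0)*(-3) = 0*(-3) = 0)
I(J, W) = -1
(-148 + I(L, 13))*398 = (-148 - 1)*398 = -149*398 = -59302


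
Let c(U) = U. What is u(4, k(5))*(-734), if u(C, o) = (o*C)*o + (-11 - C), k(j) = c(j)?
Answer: -62390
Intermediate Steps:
k(j) = j
u(C, o) = -11 - C + C*o**2 (u(C, o) = (C*o)*o + (-11 - C) = C*o**2 + (-11 - C) = -11 - C + C*o**2)
u(4, k(5))*(-734) = (-11 - 1*4 + 4*5**2)*(-734) = (-11 - 4 + 4*25)*(-734) = (-11 - 4 + 100)*(-734) = 85*(-734) = -62390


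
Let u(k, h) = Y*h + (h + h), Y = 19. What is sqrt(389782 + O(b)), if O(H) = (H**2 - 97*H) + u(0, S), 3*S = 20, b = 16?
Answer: sqrt(388626) ≈ 623.40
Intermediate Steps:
S = 20/3 (S = (1/3)*20 = 20/3 ≈ 6.6667)
u(k, h) = 21*h (u(k, h) = 19*h + (h + h) = 19*h + 2*h = 21*h)
O(H) = 140 + H**2 - 97*H (O(H) = (H**2 - 97*H) + 21*(20/3) = (H**2 - 97*H) + 140 = 140 + H**2 - 97*H)
sqrt(389782 + O(b)) = sqrt(389782 + (140 + 16**2 - 97*16)) = sqrt(389782 + (140 + 256 - 1552)) = sqrt(389782 - 1156) = sqrt(388626)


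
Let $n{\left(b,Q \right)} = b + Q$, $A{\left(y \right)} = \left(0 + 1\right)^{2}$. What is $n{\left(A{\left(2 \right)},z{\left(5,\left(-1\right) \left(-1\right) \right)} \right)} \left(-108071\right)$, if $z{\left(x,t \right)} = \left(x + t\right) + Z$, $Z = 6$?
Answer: $-1404923$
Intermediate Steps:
$z{\left(x,t \right)} = 6 + t + x$ ($z{\left(x,t \right)} = \left(x + t\right) + 6 = \left(t + x\right) + 6 = 6 + t + x$)
$A{\left(y \right)} = 1$ ($A{\left(y \right)} = 1^{2} = 1$)
$n{\left(b,Q \right)} = Q + b$
$n{\left(A{\left(2 \right)},z{\left(5,\left(-1\right) \left(-1\right) \right)} \right)} \left(-108071\right) = \left(\left(6 - -1 + 5\right) + 1\right) \left(-108071\right) = \left(\left(6 + 1 + 5\right) + 1\right) \left(-108071\right) = \left(12 + 1\right) \left(-108071\right) = 13 \left(-108071\right) = -1404923$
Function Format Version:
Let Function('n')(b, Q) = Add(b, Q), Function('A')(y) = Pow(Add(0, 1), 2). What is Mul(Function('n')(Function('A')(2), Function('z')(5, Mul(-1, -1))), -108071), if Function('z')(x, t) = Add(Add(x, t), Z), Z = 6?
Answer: -1404923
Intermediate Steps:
Function('z')(x, t) = Add(6, t, x) (Function('z')(x, t) = Add(Add(x, t), 6) = Add(Add(t, x), 6) = Add(6, t, x))
Function('A')(y) = 1 (Function('A')(y) = Pow(1, 2) = 1)
Function('n')(b, Q) = Add(Q, b)
Mul(Function('n')(Function('A')(2), Function('z')(5, Mul(-1, -1))), -108071) = Mul(Add(Add(6, Mul(-1, -1), 5), 1), -108071) = Mul(Add(Add(6, 1, 5), 1), -108071) = Mul(Add(12, 1), -108071) = Mul(13, -108071) = -1404923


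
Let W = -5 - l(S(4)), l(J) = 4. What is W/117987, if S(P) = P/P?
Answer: -3/39329 ≈ -7.6280e-5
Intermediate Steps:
S(P) = 1
W = -9 (W = -5 - 1*4 = -5 - 4 = -9)
W/117987 = -9/117987 = -9*1/117987 = -3/39329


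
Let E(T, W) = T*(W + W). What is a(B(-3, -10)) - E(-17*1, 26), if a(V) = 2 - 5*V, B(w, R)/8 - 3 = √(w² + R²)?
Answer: 766 - 40*√109 ≈ 348.39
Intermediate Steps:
B(w, R) = 24 + 8*√(R² + w²) (B(w, R) = 24 + 8*√(w² + R²) = 24 + 8*√(R² + w²))
E(T, W) = 2*T*W (E(T, W) = T*(2*W) = 2*T*W)
a(B(-3, -10)) - E(-17*1, 26) = (2 - 5*(24 + 8*√((-10)² + (-3)²))) - 2*(-17*1)*26 = (2 - 5*(24 + 8*√(100 + 9))) - 2*(-17)*26 = (2 - 5*(24 + 8*√109)) - 1*(-884) = (2 + (-120 - 40*√109)) + 884 = (-118 - 40*√109) + 884 = 766 - 40*√109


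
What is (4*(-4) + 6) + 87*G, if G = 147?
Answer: 12779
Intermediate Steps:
(4*(-4) + 6) + 87*G = (4*(-4) + 6) + 87*147 = (-16 + 6) + 12789 = -10 + 12789 = 12779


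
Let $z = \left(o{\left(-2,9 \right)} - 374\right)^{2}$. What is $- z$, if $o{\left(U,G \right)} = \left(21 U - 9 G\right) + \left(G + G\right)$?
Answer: $-229441$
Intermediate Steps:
$o{\left(U,G \right)} = - 7 G + 21 U$ ($o{\left(U,G \right)} = \left(- 9 G + 21 U\right) + 2 G = - 7 G + 21 U$)
$z = 229441$ ($z = \left(\left(\left(-7\right) 9 + 21 \left(-2\right)\right) - 374\right)^{2} = \left(\left(-63 - 42\right) - 374\right)^{2} = \left(-105 - 374\right)^{2} = \left(-479\right)^{2} = 229441$)
$- z = \left(-1\right) 229441 = -229441$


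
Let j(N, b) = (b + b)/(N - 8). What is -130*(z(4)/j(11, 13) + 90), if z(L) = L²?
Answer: -11940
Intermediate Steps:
j(N, b) = 2*b/(-8 + N) (j(N, b) = (2*b)/(-8 + N) = 2*b/(-8 + N))
-130*(z(4)/j(11, 13) + 90) = -130*(4²/((2*13/(-8 + 11))) + 90) = -130*(16/((2*13/3)) + 90) = -130*(16/((2*13*(⅓))) + 90) = -130*(16/(26/3) + 90) = -130*(16*(3/26) + 90) = -130*(24/13 + 90) = -130*1194/13 = -11940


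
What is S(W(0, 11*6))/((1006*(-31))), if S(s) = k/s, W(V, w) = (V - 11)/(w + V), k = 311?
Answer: 933/15593 ≈ 0.059835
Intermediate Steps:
W(V, w) = (-11 + V)/(V + w)
S(s) = 311/s
S(W(0, 11*6))/((1006*(-31))) = (311/(((-11 + 0)/(0 + 11*6))))/((1006*(-31))) = (311/((-11/(0 + 66))))/(-31186) = (311/((-11/66)))*(-1/31186) = (311/(((1/66)*(-11))))*(-1/31186) = (311/(-1/6))*(-1/31186) = (311*(-6))*(-1/31186) = -1866*(-1/31186) = 933/15593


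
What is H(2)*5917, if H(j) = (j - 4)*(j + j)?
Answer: -47336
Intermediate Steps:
H(j) = 2*j*(-4 + j) (H(j) = (-4 + j)*(2*j) = 2*j*(-4 + j))
H(2)*5917 = (2*2*(-4 + 2))*5917 = (2*2*(-2))*5917 = -8*5917 = -47336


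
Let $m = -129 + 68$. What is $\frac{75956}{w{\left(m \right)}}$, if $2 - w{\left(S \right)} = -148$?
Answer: $\frac{37978}{75} \approx 506.37$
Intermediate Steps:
$m = -61$
$w{\left(S \right)} = 150$ ($w{\left(S \right)} = 2 - -148 = 2 + 148 = 150$)
$\frac{75956}{w{\left(m \right)}} = \frac{75956}{150} = 75956 \cdot \frac{1}{150} = \frac{37978}{75}$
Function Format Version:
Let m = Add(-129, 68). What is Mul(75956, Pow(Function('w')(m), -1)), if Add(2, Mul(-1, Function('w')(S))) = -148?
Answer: Rational(37978, 75) ≈ 506.37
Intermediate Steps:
m = -61
Function('w')(S) = 150 (Function('w')(S) = Add(2, Mul(-1, -148)) = Add(2, 148) = 150)
Mul(75956, Pow(Function('w')(m), -1)) = Mul(75956, Pow(150, -1)) = Mul(75956, Rational(1, 150)) = Rational(37978, 75)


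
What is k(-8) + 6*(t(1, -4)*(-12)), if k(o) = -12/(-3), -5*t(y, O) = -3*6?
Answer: -1276/5 ≈ -255.20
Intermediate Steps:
t(y, O) = 18/5 (t(y, O) = -(-3)*6/5 = -1/5*(-18) = 18/5)
k(o) = 4 (k(o) = -12*(-1/3) = 4)
k(-8) + 6*(t(1, -4)*(-12)) = 4 + 6*((18/5)*(-12)) = 4 + 6*(-216/5) = 4 - 1296/5 = -1276/5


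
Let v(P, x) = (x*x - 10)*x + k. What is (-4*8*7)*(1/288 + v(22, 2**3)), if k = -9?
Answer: -852775/9 ≈ -94753.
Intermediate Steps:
v(P, x) = -9 + x*(-10 + x**2) (v(P, x) = (x*x - 10)*x - 9 = (x**2 - 10)*x - 9 = (-10 + x**2)*x - 9 = x*(-10 + x**2) - 9 = -9 + x*(-10 + x**2))
(-4*8*7)*(1/288 + v(22, 2**3)) = (-4*8*7)*(1/288 + (-9 + (2**3)**3 - 10*2**3)) = (-32*7)*(1/288 + (-9 + 8**3 - 10*8)) = -224*(1/288 + (-9 + 512 - 80)) = -224*(1/288 + 423) = -224*121825/288 = -852775/9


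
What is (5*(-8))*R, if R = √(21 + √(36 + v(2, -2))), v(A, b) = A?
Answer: -40*√(21 + √38) ≈ -208.48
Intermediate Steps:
R = √(21 + √38) (R = √(21 + √(36 + 2)) = √(21 + √38) ≈ 5.2120)
(5*(-8))*R = (5*(-8))*√(21 + √38) = -40*√(21 + √38)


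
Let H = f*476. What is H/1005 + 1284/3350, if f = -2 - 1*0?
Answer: -2834/5025 ≈ -0.56398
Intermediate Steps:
f = -2 (f = -2 + 0 = -2)
H = -952 (H = -2*476 = -952)
H/1005 + 1284/3350 = -952/1005 + 1284/3350 = -952*1/1005 + 1284*(1/3350) = -952/1005 + 642/1675 = -2834/5025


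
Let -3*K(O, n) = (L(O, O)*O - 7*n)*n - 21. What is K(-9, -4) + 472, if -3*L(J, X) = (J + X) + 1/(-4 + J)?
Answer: 17317/39 ≈ 444.03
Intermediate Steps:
L(J, X) = -J/3 - X/3 - 1/(3*(-4 + J)) (L(J, X) = -((J + X) + 1/(-4 + J))/3 = -(J + X + 1/(-4 + J))/3 = -J/3 - X/3 - 1/(3*(-4 + J)))
K(O, n) = 7 - n*(-7*n + O*(-1 - 2*O² + 8*O)/(3*(-4 + O)))/3 (K(O, n) = -((((-1 - O² + 4*O + 4*O - O*O)/(3*(-4 + O)))*O - 7*n)*n - 21)/3 = -((((-1 - O² + 4*O + 4*O - O²)/(3*(-4 + O)))*O - 7*n)*n - 21)/3 = -((((-1 - 2*O² + 8*O)/(3*(-4 + O)))*O - 7*n)*n - 21)/3 = -((O*(-1 - 2*O² + 8*O)/(3*(-4 + O)) - 7*n)*n - 21)/3 = -((-7*n + O*(-1 - 2*O² + 8*O)/(3*(-4 + O)))*n - 21)/3 = -(n*(-7*n + O*(-1 - 2*O² + 8*O)/(3*(-4 + O))) - 21)/3 = -(-21 + n*(-7*n + O*(-1 - 2*O² + 8*O)/(3*(-4 + O))))/3 = 7 - n*(-7*n + O*(-1 - 2*O² + 8*O)/(3*(-4 + O)))/3)
K(-9, -4) + 472 = (21*(-4 - 9)*(3 + (-4)²) - 9*(-4)*(1 - 8*(-9) + 2*(-9)²))/(9*(-4 - 9)) + 472 = (⅑)*(21*(-13)*(3 + 16) - 9*(-4)*(1 + 72 + 2*81))/(-13) + 472 = (⅑)*(-1/13)*(21*(-13)*19 - 9*(-4)*(1 + 72 + 162)) + 472 = (⅑)*(-1/13)*(-5187 - 9*(-4)*235) + 472 = (⅑)*(-1/13)*(-5187 + 8460) + 472 = (⅑)*(-1/13)*3273 + 472 = -1091/39 + 472 = 17317/39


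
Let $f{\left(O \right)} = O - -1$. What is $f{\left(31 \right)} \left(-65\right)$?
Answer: $-2080$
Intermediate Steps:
$f{\left(O \right)} = 1 + O$ ($f{\left(O \right)} = O + 1 = 1 + O$)
$f{\left(31 \right)} \left(-65\right) = \left(1 + 31\right) \left(-65\right) = 32 \left(-65\right) = -2080$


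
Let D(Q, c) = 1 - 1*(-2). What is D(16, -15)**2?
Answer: 9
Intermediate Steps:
D(Q, c) = 3 (D(Q, c) = 1 + 2 = 3)
D(16, -15)**2 = 3**2 = 9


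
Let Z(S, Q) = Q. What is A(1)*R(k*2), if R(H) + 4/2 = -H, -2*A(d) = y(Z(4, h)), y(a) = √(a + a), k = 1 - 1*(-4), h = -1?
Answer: 6*I*√2 ≈ 8.4853*I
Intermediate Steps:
k = 5 (k = 1 + 4 = 5)
y(a) = √2*√a (y(a) = √(2*a) = √2*√a)
A(d) = -I*√2/2 (A(d) = -√2*√(-1)/2 = -√2*I/2 = -I*√2/2)
R(H) = -2 - H
A(1)*R(k*2) = (-I*√2/2)*(-2 - 5*2) = (-I*√2/2)*(-2 - 1*10) = (-I*√2/2)*(-2 - 10) = -I*√2/2*(-12) = 6*I*√2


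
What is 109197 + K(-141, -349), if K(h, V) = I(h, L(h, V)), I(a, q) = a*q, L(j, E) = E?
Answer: 158406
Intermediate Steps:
K(h, V) = V*h (K(h, V) = h*V = V*h)
109197 + K(-141, -349) = 109197 - 349*(-141) = 109197 + 49209 = 158406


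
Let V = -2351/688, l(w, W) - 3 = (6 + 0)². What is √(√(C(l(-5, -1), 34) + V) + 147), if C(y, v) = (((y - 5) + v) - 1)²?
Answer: √(1087212 + 43*√132701483)/86 ≈ 14.628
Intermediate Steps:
l(w, W) = 39 (l(w, W) = 3 + (6 + 0)² = 3 + 6² = 3 + 36 = 39)
V = -2351/688 (V = -2351*1/688 = -2351/688 ≈ -3.4172)
C(y, v) = (-6 + v + y)² (C(y, v) = (((-5 + y) + v) - 1)² = ((-5 + v + y) - 1)² = (-6 + v + y)²)
√(√(C(l(-5, -1), 34) + V) + 147) = √(√((-6 + 34 + 39)² - 2351/688) + 147) = √(√(67² - 2351/688) + 147) = √(√(4489 - 2351/688) + 147) = √(√(3086081/688) + 147) = √(√132701483/172 + 147) = √(147 + √132701483/172)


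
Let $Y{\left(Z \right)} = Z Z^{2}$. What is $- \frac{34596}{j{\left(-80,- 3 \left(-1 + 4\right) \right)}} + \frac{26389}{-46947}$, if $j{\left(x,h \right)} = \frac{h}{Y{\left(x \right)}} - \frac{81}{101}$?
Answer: $\frac{9332046628969289}{216327034353} \approx 43139.0$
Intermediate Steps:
$Y{\left(Z \right)} = Z^{3}$
$j{\left(x,h \right)} = - \frac{81}{101} + \frac{h}{x^{3}}$ ($j{\left(x,h \right)} = \frac{h}{x^{3}} - \frac{81}{101} = - \frac{81}{101} + \frac{h}{x^{3}}$)
$- \frac{34596}{j{\left(-80,- 3 \left(-1 + 4\right) \right)}} + \frac{26389}{-46947} = - \frac{34596}{- \frac{81}{101} + \frac{\left(-3\right) \left(-1 + 4\right)}{-512000}} + \frac{26389}{-46947} = - \frac{34596}{- \frac{81}{101} + \left(-3\right) 3 \left(- \frac{1}{512000}\right)} + 26389 \left(- \frac{1}{46947}\right) = - \frac{34596}{- \frac{81}{101} - - \frac{9}{512000}} - \frac{26389}{46947} = - \frac{34596}{- \frac{81}{101} + \frac{9}{512000}} - \frac{26389}{46947} = - \frac{34596}{- \frac{41471091}{51712000}} - \frac{26389}{46947} = \left(-34596\right) \left(- \frac{51712000}{41471091}\right) - \frac{26389}{46947} = \frac{198780928000}{4607899} - \frac{26389}{46947} = \frac{9332046628969289}{216327034353}$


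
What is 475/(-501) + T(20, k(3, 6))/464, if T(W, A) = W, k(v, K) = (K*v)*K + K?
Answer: -52595/58116 ≈ -0.90500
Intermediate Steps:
k(v, K) = K + v*K**2 (k(v, K) = v*K**2 + K = K + v*K**2)
475/(-501) + T(20, k(3, 6))/464 = 475/(-501) + 20/464 = 475*(-1/501) + 20*(1/464) = -475/501 + 5/116 = -52595/58116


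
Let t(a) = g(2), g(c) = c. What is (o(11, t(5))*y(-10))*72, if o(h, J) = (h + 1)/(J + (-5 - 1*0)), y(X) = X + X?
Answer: 5760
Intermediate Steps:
y(X) = 2*X
t(a) = 2
o(h, J) = (1 + h)/(-5 + J) (o(h, J) = (1 + h)/(J + (-5 + 0)) = (1 + h)/(J - 5) = (1 + h)/(-5 + J))
(o(11, t(5))*y(-10))*72 = (((1 + 11)/(-5 + 2))*(2*(-10)))*72 = ((12/(-3))*(-20))*72 = (-⅓*12*(-20))*72 = -4*(-20)*72 = 80*72 = 5760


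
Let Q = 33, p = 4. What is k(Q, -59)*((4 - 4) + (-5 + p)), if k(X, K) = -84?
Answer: 84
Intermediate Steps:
k(Q, -59)*((4 - 4) + (-5 + p)) = -84*((4 - 4) + (-5 + 4)) = -84*(0 - 1) = -84*(-1) = 84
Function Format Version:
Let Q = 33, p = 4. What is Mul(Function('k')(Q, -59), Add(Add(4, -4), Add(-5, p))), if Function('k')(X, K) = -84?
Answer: 84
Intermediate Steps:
Mul(Function('k')(Q, -59), Add(Add(4, -4), Add(-5, p))) = Mul(-84, Add(Add(4, -4), Add(-5, 4))) = Mul(-84, Add(0, -1)) = Mul(-84, -1) = 84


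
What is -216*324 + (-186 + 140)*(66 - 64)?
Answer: -70076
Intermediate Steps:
-216*324 + (-186 + 140)*(66 - 64) = -69984 - 46*2 = -69984 - 92 = -70076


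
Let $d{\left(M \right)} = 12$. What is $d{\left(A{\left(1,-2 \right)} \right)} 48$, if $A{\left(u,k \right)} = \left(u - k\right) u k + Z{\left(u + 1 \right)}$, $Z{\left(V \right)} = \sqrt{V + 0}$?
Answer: $576$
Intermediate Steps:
$Z{\left(V \right)} = \sqrt{V}$
$A{\left(u,k \right)} = \sqrt{1 + u} + k u \left(u - k\right)$ ($A{\left(u,k \right)} = \left(u - k\right) u k + \sqrt{u + 1} = u \left(u - k\right) k + \sqrt{1 + u} = k u \left(u - k\right) + \sqrt{1 + u} = \sqrt{1 + u} + k u \left(u - k\right)$)
$d{\left(A{\left(1,-2 \right)} \right)} 48 = 12 \cdot 48 = 576$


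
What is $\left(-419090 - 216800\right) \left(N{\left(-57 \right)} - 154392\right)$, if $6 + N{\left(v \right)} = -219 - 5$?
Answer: $98322583580$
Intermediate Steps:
$N{\left(v \right)} = -230$ ($N{\left(v \right)} = -6 - 224 = -230$)
$\left(-419090 - 216800\right) \left(N{\left(-57 \right)} - 154392\right) = \left(-419090 - 216800\right) \left(-230 - 154392\right) = \left(-635890\right) \left(-154622\right) = 98322583580$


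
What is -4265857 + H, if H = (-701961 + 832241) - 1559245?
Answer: -5694822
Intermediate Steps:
H = -1428965 (H = 130280 - 1559245 = -1428965)
-4265857 + H = -4265857 - 1428965 = -5694822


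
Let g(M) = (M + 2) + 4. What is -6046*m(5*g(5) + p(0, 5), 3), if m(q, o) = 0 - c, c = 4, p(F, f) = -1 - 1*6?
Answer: 24184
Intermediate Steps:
p(F, f) = -7 (p(F, f) = -1 - 6 = -7)
g(M) = 6 + M (g(M) = (2 + M) + 4 = 6 + M)
m(q, o) = -4 (m(q, o) = 0 - 1*4 = 0 - 4 = -4)
-6046*m(5*g(5) + p(0, 5), 3) = -6046*(-4) = 24184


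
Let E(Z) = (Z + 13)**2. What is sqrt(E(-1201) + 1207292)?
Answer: 2*sqrt(654659) ≈ 1618.2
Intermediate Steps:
E(Z) = (13 + Z)**2
sqrt(E(-1201) + 1207292) = sqrt((13 - 1201)**2 + 1207292) = sqrt((-1188)**2 + 1207292) = sqrt(1411344 + 1207292) = sqrt(2618636) = 2*sqrt(654659)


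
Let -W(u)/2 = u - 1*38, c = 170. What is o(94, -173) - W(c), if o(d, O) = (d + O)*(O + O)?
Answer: 27598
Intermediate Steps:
W(u) = 76 - 2*u (W(u) = -2*(u - 1*38) = -2*(u - 38) = -2*(-38 + u) = 76 - 2*u)
o(d, O) = 2*O*(O + d) (o(d, O) = (O + d)*(2*O) = 2*O*(O + d))
o(94, -173) - W(c) = 2*(-173)*(-173 + 94) - (76 - 2*170) = 2*(-173)*(-79) - (76 - 340) = 27334 - 1*(-264) = 27334 + 264 = 27598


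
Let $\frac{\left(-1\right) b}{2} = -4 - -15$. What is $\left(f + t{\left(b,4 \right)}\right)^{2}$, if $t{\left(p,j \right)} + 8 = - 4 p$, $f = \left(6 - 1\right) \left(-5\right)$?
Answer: $3025$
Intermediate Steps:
$b = -22$ ($b = - 2 \left(-4 - -15\right) = - 2 \left(-4 + 15\right) = \left(-2\right) 11 = -22$)
$f = -25$ ($f = 5 \left(-5\right) = -25$)
$t{\left(p,j \right)} = -8 - 4 p$
$\left(f + t{\left(b,4 \right)}\right)^{2} = \left(-25 - -80\right)^{2} = \left(-25 + \left(-8 + 88\right)\right)^{2} = \left(-25 + 80\right)^{2} = 55^{2} = 3025$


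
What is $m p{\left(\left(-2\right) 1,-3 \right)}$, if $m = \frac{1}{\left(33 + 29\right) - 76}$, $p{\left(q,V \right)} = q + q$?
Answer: $\frac{2}{7} \approx 0.28571$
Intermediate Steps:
$p{\left(q,V \right)} = 2 q$
$m = - \frac{1}{14}$ ($m = \frac{1}{62 - 76} = \frac{1}{-14} = - \frac{1}{14} \approx -0.071429$)
$m p{\left(\left(-2\right) 1,-3 \right)} = - \frac{2 \left(\left(-2\right) 1\right)}{14} = - \frac{2 \left(-2\right)}{14} = \left(- \frac{1}{14}\right) \left(-4\right) = \frac{2}{7}$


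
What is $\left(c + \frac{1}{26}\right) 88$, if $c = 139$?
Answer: $\frac{159060}{13} \approx 12235.0$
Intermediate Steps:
$\left(c + \frac{1}{26}\right) 88 = \left(139 + \frac{1}{26}\right) 88 = \frac{3615}{26} \cdot 88 = \frac{159060}{13}$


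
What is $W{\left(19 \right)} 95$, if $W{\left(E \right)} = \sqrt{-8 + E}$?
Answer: $95 \sqrt{11} \approx 315.08$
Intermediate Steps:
$W{\left(19 \right)} 95 = \sqrt{-8 + 19} \cdot 95 = \sqrt{11} \cdot 95 = 95 \sqrt{11}$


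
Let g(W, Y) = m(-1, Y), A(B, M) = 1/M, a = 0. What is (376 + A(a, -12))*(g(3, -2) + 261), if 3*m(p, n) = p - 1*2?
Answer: 293215/3 ≈ 97738.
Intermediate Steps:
m(p, n) = -⅔ + p/3 (m(p, n) = (p - 1*2)/3 = (p - 2)/3 = (-2 + p)/3 = -⅔ + p/3)
g(W, Y) = -1 (g(W, Y) = -⅔ + (⅓)*(-1) = -⅔ - ⅓ = -1)
(376 + A(a, -12))*(g(3, -2) + 261) = (376 + 1/(-12))*(-1 + 261) = (376 - 1/12)*260 = (4511/12)*260 = 293215/3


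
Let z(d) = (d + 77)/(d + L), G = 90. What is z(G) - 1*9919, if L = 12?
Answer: -1011571/102 ≈ -9917.4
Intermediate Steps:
z(d) = (77 + d)/(12 + d) (z(d) = (d + 77)/(d + 12) = (77 + d)/(12 + d))
z(G) - 1*9919 = (77 + 90)/(12 + 90) - 1*9919 = 167/102 - 9919 = -1011571/102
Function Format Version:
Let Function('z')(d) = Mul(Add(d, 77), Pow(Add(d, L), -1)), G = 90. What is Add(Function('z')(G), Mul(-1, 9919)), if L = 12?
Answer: Rational(-1011571, 102) ≈ -9917.4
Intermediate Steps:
Function('z')(d) = Mul(Pow(Add(12, d), -1), Add(77, d)) (Function('z')(d) = Mul(Add(d, 77), Pow(Add(d, 12), -1)) = Mul(Add(77, d), Pow(Add(12, d), -1)) = Mul(Pow(Add(12, d), -1), Add(77, d)))
Add(Function('z')(G), Mul(-1, 9919)) = Add(Mul(Pow(Add(12, 90), -1), Add(77, 90)), Mul(-1, 9919)) = Add(Mul(Pow(102, -1), 167), -9919) = Add(Mul(Rational(1, 102), 167), -9919) = Add(Rational(167, 102), -9919) = Rational(-1011571, 102)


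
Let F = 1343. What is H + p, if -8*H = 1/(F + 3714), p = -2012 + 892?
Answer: -45310721/40456 ≈ -1120.0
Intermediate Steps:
p = -1120
H = -1/40456 (H = -1/(8*(1343 + 3714)) = -⅛/5057 = -⅛*1/5057 = -1/40456 ≈ -2.4718e-5)
H + p = -1/40456 - 1120 = -45310721/40456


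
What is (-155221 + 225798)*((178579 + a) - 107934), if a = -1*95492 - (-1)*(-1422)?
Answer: -1853987213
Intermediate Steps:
a = -96914 (a = -95492 - 1*1422 = -95492 - 1422 = -96914)
(-155221 + 225798)*((178579 + a) - 107934) = (-155221 + 225798)*((178579 - 96914) - 107934) = 70577*(81665 - 107934) = 70577*(-26269) = -1853987213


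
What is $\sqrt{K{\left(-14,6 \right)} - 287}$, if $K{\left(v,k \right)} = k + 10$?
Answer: $i \sqrt{271} \approx 16.462 i$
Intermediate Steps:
$K{\left(v,k \right)} = 10 + k$
$\sqrt{K{\left(-14,6 \right)} - 287} = \sqrt{\left(10 + 6\right) - 287} = \sqrt{16 - 287} = \sqrt{-271} = i \sqrt{271}$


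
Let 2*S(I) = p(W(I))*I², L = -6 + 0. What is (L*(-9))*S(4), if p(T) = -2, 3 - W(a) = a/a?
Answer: -864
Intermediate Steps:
W(a) = 2 (W(a) = 3 - a/a = 3 - 1*1 = 3 - 1 = 2)
L = -6
S(I) = -I² (S(I) = (-2*I²)/2 = -I²)
(L*(-9))*S(4) = (-6*(-9))*(-1*4²) = 54*(-1*16) = 54*(-16) = -864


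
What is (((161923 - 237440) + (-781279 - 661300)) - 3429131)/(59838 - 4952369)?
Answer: 4947227/4892531 ≈ 1.0112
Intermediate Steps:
(((161923 - 237440) + (-781279 - 661300)) - 3429131)/(59838 - 4952369) = ((-75517 - 1442579) - 3429131)/(-4892531) = (-1518096 - 3429131)*(-1/4892531) = -4947227*(-1/4892531) = 4947227/4892531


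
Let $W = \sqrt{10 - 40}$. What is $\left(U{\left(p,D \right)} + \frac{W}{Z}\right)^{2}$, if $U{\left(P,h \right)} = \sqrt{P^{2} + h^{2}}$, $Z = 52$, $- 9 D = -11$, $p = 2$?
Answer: $\frac{600425}{109512} + \frac{5 i \sqrt{534}}{234} \approx 5.4827 + 0.49377 i$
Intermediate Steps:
$D = \frac{11}{9}$ ($D = \left(- \frac{1}{9}\right) \left(-11\right) = \frac{11}{9} \approx 1.2222$)
$W = i \sqrt{30}$ ($W = \sqrt{-30} = i \sqrt{30} \approx 5.4772 i$)
$\left(U{\left(p,D \right)} + \frac{W}{Z}\right)^{2} = \left(\sqrt{2^{2} + \left(\frac{11}{9}\right)^{2}} + \frac{i \sqrt{30}}{52}\right)^{2} = \left(\sqrt{4 + \frac{121}{81}} + i \sqrt{30} \cdot \frac{1}{52}\right)^{2} = \left(\sqrt{\frac{445}{81}} + \frac{i \sqrt{30}}{52}\right)^{2} = \left(\frac{\sqrt{445}}{9} + \frac{i \sqrt{30}}{52}\right)^{2}$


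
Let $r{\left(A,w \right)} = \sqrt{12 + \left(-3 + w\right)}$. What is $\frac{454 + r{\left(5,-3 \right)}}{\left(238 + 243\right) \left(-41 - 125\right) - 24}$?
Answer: $- \frac{227}{39935} - \frac{\sqrt{6}}{79870} \approx -0.0057149$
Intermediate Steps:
$r{\left(A,w \right)} = \sqrt{9 + w}$
$\frac{454 + r{\left(5,-3 \right)}}{\left(238 + 243\right) \left(-41 - 125\right) - 24} = \frac{454 + \sqrt{9 - 3}}{\left(238 + 243\right) \left(-41 - 125\right) - 24} = \frac{454 + \sqrt{6}}{481 \left(-166\right) - 24} = \frac{454 + \sqrt{6}}{-79846 - 24} = \frac{454 + \sqrt{6}}{-79870} = \left(454 + \sqrt{6}\right) \left(- \frac{1}{79870}\right) = - \frac{227}{39935} - \frac{\sqrt{6}}{79870}$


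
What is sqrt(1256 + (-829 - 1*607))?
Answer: 6*I*sqrt(5) ≈ 13.416*I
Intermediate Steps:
sqrt(1256 + (-829 - 1*607)) = sqrt(1256 + (-829 - 607)) = sqrt(1256 - 1436) = sqrt(-180) = 6*I*sqrt(5)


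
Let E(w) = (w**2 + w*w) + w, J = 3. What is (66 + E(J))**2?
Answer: 7569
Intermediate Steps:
E(w) = w + 2*w**2 (E(w) = (w**2 + w**2) + w = 2*w**2 + w = w + 2*w**2)
(66 + E(J))**2 = (66 + 3*(1 + 2*3))**2 = (66 + 3*(1 + 6))**2 = (66 + 3*7)**2 = (66 + 21)**2 = 87**2 = 7569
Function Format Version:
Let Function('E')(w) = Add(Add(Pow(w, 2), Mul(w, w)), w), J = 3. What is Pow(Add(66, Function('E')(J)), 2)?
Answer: 7569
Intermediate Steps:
Function('E')(w) = Add(w, Mul(2, Pow(w, 2))) (Function('E')(w) = Add(Add(Pow(w, 2), Pow(w, 2)), w) = Add(Mul(2, Pow(w, 2)), w) = Add(w, Mul(2, Pow(w, 2))))
Pow(Add(66, Function('E')(J)), 2) = Pow(Add(66, Mul(3, Add(1, Mul(2, 3)))), 2) = Pow(Add(66, Mul(3, Add(1, 6))), 2) = Pow(Add(66, Mul(3, 7)), 2) = Pow(Add(66, 21), 2) = Pow(87, 2) = 7569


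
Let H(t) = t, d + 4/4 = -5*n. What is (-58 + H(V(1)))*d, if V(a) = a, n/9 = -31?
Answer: -79458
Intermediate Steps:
n = -279 (n = 9*(-31) = -279)
d = 1394 (d = -1 - 5*(-279) = -1 + 1395 = 1394)
(-58 + H(V(1)))*d = (-58 + 1)*1394 = -57*1394 = -79458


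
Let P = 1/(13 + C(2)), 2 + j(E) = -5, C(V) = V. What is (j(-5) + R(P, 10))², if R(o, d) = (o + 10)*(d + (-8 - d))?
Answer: 1723969/225 ≈ 7662.1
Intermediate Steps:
j(E) = -7 (j(E) = -2 - 5 = -7)
P = 1/15 (P = 1/(13 + 2) = 1/15 ≈ 0.066667)
R(o, d) = -80 - 8*o (R(o, d) = (10 + o)*(-8) = -80 - 8*o)
(j(-5) + R(P, 10))² = (-7 + (-80 - 8*1/15))² = (-7 + (-80 - 8/15))² = (-7 - 1208/15)² = (-1313/15)² = 1723969/225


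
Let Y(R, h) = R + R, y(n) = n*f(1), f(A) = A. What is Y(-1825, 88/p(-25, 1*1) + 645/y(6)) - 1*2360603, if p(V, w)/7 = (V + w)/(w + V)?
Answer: -2364253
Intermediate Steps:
p(V, w) = 7 (p(V, w) = 7*((V + w)/(w + V)) = 7*((V + w)/(V + w)) = 7*1 = 7)
y(n) = n (y(n) = n*1 = n)
Y(R, h) = 2*R
Y(-1825, 88/p(-25, 1*1) + 645/y(6)) - 1*2360603 = 2*(-1825) - 1*2360603 = -3650 - 2360603 = -2364253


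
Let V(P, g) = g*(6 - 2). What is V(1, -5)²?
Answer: 400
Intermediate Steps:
V(P, g) = 4*g (V(P, g) = g*4 = 4*g)
V(1, -5)² = (4*(-5))² = (-20)² = 400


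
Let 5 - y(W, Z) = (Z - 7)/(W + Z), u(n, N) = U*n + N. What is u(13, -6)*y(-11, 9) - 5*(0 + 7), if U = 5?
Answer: 319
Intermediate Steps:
u(n, N) = N + 5*n (u(n, N) = 5*n + N = N + 5*n)
y(W, Z) = 5 - (-7 + Z)/(W + Z) (y(W, Z) = 5 - (Z - 7)/(W + Z) = 5 - (-7 + Z)/(W + Z))
u(13, -6)*y(-11, 9) - 5*(0 + 7) = (-6 + 5*13)*((7 + 4*9 + 5*(-11))/(-11 + 9)) - 5*(0 + 7) = (-6 + 65)*((7 + 36 - 55)/(-2)) - 5*7 = 59*(-1/2*(-12)) - 35 = 59*6 - 35 = 354 - 35 = 319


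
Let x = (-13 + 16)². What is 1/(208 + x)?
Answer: 1/217 ≈ 0.0046083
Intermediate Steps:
x = 9 (x = 3² = 9)
1/(208 + x) = 1/(208 + 9) = 1/217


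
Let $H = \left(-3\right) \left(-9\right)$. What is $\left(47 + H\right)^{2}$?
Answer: $5476$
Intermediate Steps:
$H = 27$
$\left(47 + H\right)^{2} = \left(47 + 27\right)^{2} = 74^{2} = 5476$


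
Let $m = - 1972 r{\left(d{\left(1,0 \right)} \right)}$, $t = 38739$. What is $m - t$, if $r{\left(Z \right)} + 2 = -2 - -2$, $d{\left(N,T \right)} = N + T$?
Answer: $-34795$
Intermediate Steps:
$r{\left(Z \right)} = -2$ ($r{\left(Z \right)} = -2 - 0 = -2 + \left(-2 + 2\right) = -2 + 0 = -2$)
$m = 3944$ ($m = \left(-1972\right) \left(-2\right) = 3944$)
$m - t = 3944 - 38739 = -34795$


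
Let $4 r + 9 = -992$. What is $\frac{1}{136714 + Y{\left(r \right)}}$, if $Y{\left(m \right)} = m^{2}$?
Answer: $\frac{16}{3189425} \approx 5.0166 \cdot 10^{-6}$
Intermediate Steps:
$r = - \frac{1001}{4}$ ($r = - \frac{9}{4} + \frac{1}{4} \left(-992\right) = - \frac{9}{4} - 248 = - \frac{1001}{4} \approx -250.25$)
$\frac{1}{136714 + Y{\left(r \right)}} = \frac{1}{136714 + \left(- \frac{1001}{4}\right)^{2}} = \frac{1}{136714 + \frac{1002001}{16}} = \frac{1}{\frac{3189425}{16}} = \frac{16}{3189425}$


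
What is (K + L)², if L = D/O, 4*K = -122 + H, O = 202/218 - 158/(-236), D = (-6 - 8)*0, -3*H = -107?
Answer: 67081/144 ≈ 465.84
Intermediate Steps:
H = 107/3 (H = -⅓*(-107) = 107/3 ≈ 35.667)
D = 0 (D = -14*0 = 0)
O = 20529/12862 (O = 202*(1/218) - 158*(-1/236) = 101/109 + 79/118 = 20529/12862 ≈ 1.5961)
K = -259/12 (K = (-122 + 107/3)/4 = (¼)*(-259/3) = -259/12 ≈ -21.583)
L = 0 (L = 0/(20529/12862) = 0*(12862/20529) = 0)
(K + L)² = (-259/12 + 0)² = (-259/12)² = 67081/144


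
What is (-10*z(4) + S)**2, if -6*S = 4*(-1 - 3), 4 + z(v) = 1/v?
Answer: 58081/36 ≈ 1613.4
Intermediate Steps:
z(v) = -4 + 1/v
S = 8/3 (S = -2*(-1 - 3)/3 = -2*(-4)/3 = -1/6*(-16) = 8/3 ≈ 2.6667)
(-10*z(4) + S)**2 = (-10*(-4 + 1/4) + 8/3)**2 = (-10*(-15/4) + 8/3)**2 = (75/2 + 8/3)**2 = (241/6)**2 = 58081/36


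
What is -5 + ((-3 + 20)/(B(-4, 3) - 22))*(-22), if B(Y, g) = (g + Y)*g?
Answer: 249/25 ≈ 9.9600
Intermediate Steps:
B(Y, g) = g*(Y + g) (B(Y, g) = (Y + g)*g = g*(Y + g))
-5 + ((-3 + 20)/(B(-4, 3) - 22))*(-22) = -5 + ((-3 + 20)/(3*(-4 + 3) - 22))*(-22) = -5 + (17/(3*(-1) - 22))*(-22) = -5 + (17/(-3 - 22))*(-22) = -5 + (17/(-25))*(-22) = -5 + (17*(-1/25))*(-22) = -5 - 17/25*(-22) = -5 + 374/25 = 249/25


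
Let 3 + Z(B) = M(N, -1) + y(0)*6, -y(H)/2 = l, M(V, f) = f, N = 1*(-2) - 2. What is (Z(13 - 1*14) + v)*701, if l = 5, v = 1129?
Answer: 746565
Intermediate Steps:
N = -4 (N = -2 - 2 = -4)
y(H) = -10 (y(H) = -2*5 = -10)
Z(B) = -64 (Z(B) = -3 + (-1 - 10*6) = -3 + (-1 - 60) = -3 - 61 = -64)
(Z(13 - 1*14) + v)*701 = (-64 + 1129)*701 = 1065*701 = 746565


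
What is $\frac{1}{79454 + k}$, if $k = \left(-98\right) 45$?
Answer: $\frac{1}{75044} \approx 1.3326 \cdot 10^{-5}$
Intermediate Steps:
$k = -4410$
$\frac{1}{79454 + k} = \frac{1}{79454 - 4410} = \frac{1}{75044}$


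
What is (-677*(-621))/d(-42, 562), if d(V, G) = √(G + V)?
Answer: 420417*√130/260 ≈ 18437.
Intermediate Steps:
(-677*(-621))/d(-42, 562) = (-677*(-621))/(√(562 - 42)) = 420417/(√520) = 420417/((2*√130)) = 420417*(√130/260) = 420417*√130/260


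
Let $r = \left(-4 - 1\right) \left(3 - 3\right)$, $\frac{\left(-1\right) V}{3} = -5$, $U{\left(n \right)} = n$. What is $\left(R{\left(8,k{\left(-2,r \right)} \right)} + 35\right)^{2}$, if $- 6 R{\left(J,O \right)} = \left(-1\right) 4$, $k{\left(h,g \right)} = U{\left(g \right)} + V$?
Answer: $\frac{11449}{9} \approx 1272.1$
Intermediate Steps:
$V = 15$ ($V = \left(-3\right) \left(-5\right) = 15$)
$r = 0$ ($r = \left(-5\right) 0 = 0$)
$k{\left(h,g \right)} = 15 + g$ ($k{\left(h,g \right)} = g + 15 = 15 + g$)
$R{\left(J,O \right)} = \frac{2}{3}$ ($R{\left(J,O \right)} = - \frac{\left(-1\right) 4}{6} = \left(- \frac{1}{6}\right) \left(-4\right) = \frac{2}{3}$)
$\left(R{\left(8,k{\left(-2,r \right)} \right)} + 35\right)^{2} = \left(\frac{2}{3} + 35\right)^{2} = \left(\frac{107}{3}\right)^{2} = \frac{11449}{9}$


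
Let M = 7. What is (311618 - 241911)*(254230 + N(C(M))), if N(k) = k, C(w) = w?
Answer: 17722098559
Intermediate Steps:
(311618 - 241911)*(254230 + N(C(M))) = (311618 - 241911)*(254230 + 7) = 69707*254237 = 17722098559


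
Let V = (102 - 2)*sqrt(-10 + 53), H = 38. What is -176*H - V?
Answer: -6688 - 100*sqrt(43) ≈ -7343.7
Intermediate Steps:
V = 100*sqrt(43) ≈ 655.74
-176*H - V = -176*38 - 100*sqrt(43) = -6688 - 100*sqrt(43)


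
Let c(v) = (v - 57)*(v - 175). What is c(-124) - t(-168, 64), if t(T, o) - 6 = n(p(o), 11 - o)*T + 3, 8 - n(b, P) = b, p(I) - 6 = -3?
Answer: 54950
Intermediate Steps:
p(I) = 3 (p(I) = 6 - 3 = 3)
n(b, P) = 8 - b
c(v) = (-175 + v)*(-57 + v) (c(v) = (-57 + v)*(-175 + v) = (-175 + v)*(-57 + v))
t(T, o) = 9 + 5*T (t(T, o) = 6 + ((8 - 1*3)*T + 3) = 6 + ((8 - 3)*T + 3) = 6 + (5*T + 3) = 6 + (3 + 5*T) = 9 + 5*T)
c(-124) - t(-168, 64) = (9975 + (-124)**2 - 232*(-124)) - (9 + 5*(-168)) = (9975 + 15376 + 28768) - (9 - 840) = 54119 - 1*(-831) = 54119 + 831 = 54950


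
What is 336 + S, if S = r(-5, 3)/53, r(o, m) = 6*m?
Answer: 17826/53 ≈ 336.34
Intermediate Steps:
S = 18/53 (S = (6*3)/53 = (1/53)*18 = 18/53 ≈ 0.33962)
336 + S = 336 + 18/53 = 17826/53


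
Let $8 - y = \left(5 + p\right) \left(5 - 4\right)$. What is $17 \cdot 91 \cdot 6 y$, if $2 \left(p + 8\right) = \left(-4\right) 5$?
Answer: $194922$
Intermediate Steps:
$p = -18$ ($p = -8 + \frac{\left(-4\right) 5}{2} = -8 + \frac{1}{2} \left(-20\right) = -8 - 10 = -18$)
$y = 21$ ($y = 8 - \left(5 - 18\right) \left(5 - 4\right) = 8 - \left(-13\right) 1 = 8 - -13 = 8 + 13 = 21$)
$17 \cdot 91 \cdot 6 y = 17 \cdot 91 \cdot 6 \cdot 21 = 1547 \cdot 126 = 194922$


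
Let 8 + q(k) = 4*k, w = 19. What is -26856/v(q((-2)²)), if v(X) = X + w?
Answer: -2984/3 ≈ -994.67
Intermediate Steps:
q(k) = -8 + 4*k
v(X) = 19 + X (v(X) = X + 19 = 19 + X)
-26856/v(q((-2)²)) = -26856/(19 + (-8 + 4*(-2)²)) = -26856/(19 + (-8 + 4*4)) = -26856/(19 + (-8 + 16)) = -26856/(19 + 8) = -26856/27 = -26856*1/27 = -2984/3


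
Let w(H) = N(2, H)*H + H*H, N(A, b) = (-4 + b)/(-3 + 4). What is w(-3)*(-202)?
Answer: -6060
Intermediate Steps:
N(A, b) = -4 + b (N(A, b) = (-4 + b)/1 = (-4 + b)*1 = -4 + b)
w(H) = H² + H*(-4 + H) (w(H) = (-4 + H)*H + H*H = H*(-4 + H) + H² = H² + H*(-4 + H))
w(-3)*(-202) = (2*(-3)*(-2 - 3))*(-202) = (2*(-3)*(-5))*(-202) = 30*(-202) = -6060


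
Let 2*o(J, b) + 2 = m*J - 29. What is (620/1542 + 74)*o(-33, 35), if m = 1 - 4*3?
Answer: 9522424/771 ≈ 12351.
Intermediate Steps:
m = -11 (m = 1 - 12 = -11)
o(J, b) = -31/2 - 11*J/2 (o(J, b) = -1 + (-11*J - 29)/2 = -1 + (-29 - 11*J)/2 = -1 + (-29/2 - 11*J/2) = -31/2 - 11*J/2)
(620/1542 + 74)*o(-33, 35) = (620/1542 + 74)*(-31/2 - 11/2*(-33)) = (620*(1/1542) + 74)*(-31/2 + 363/2) = (310/771 + 74)*166 = (57364/771)*166 = 9522424/771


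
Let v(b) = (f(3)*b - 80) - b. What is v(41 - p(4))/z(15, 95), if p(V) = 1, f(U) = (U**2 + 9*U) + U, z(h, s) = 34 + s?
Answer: 480/43 ≈ 11.163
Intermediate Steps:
f(U) = U**2 + 10*U
v(b) = -80 + 38*b (v(b) = ((3*(10 + 3))*b - 80) - b = ((3*13)*b - 80) - b = (39*b - 80) - b = (-80 + 39*b) - b = -80 + 38*b)
v(41 - p(4))/z(15, 95) = (-80 + 38*(41 - 1*1))/(34 + 95) = (-80 + 38*(41 - 1))/129 = (-80 + 38*40)*(1/129) = (-80 + 1520)*(1/129) = 1440*(1/129) = 480/43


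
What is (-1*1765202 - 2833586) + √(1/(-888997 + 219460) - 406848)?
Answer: -4598788 + I*√20264637531123161/223179 ≈ -4.5988e+6 + 637.85*I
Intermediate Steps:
(-1*1765202 - 2833586) + √(1/(-888997 + 219460) - 406848) = (-1765202 - 2833586) + √(1/(-669537) - 406848) = -4598788 + √(-1/669537 - 406848) = -4598788 + √(-272399789377/669537) = -4598788 + I*√20264637531123161/223179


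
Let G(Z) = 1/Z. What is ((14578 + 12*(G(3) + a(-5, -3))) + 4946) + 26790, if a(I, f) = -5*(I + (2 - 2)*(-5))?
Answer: 46618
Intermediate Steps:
a(I, f) = -5*I (a(I, f) = -5*(I + 0*(-5)) = -5*(I + 0) = -5*I)
G(Z) = 1/Z
((14578 + 12*(G(3) + a(-5, -3))) + 4946) + 26790 = ((14578 + 12*(1/3 - 5*(-5))) + 4946) + 26790 = ((14578 + 12*(⅓ + 25)) + 4946) + 26790 = ((14578 + 12*(76/3)) + 4946) + 26790 = ((14578 + 304) + 4946) + 26790 = (14882 + 4946) + 26790 = 19828 + 26790 = 46618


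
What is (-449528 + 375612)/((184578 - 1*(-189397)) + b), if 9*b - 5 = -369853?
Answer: -39132/176231 ≈ -0.22205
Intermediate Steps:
b = -369848/9 (b = 5/9 + (1/9)*(-369853) = 5/9 - 369853/9 = -369848/9 ≈ -41094.)
(-449528 + 375612)/((184578 - 1*(-189397)) + b) = (-449528 + 375612)/((184578 - 1*(-189397)) - 369848/9) = -73916/((184578 + 189397) - 369848/9) = -73916/(373975 - 369848/9) = -73916/2995927/9 = -73916*9/2995927 = -39132/176231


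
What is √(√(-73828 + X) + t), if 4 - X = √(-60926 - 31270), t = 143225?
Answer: √(143225 + √6*√(-12304 - I*√2561)) ≈ 378.45 - 0.359*I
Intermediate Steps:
X = 4 - 6*I*√2561 (X = 4 - √(-60926 - 31270) = 4 - √(-92196) = 4 - 6*I*√2561 ≈ 4.0 - 303.64*I)
√(√(-73828 + X) + t) = √(√(-73828 + (4 - 6*I*√2561)) + 143225) = √(√(-73824 - 6*I*√2561) + 143225) = √(143225 + √(-73824 - 6*I*√2561))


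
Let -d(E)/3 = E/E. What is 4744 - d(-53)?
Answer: 4747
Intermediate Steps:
d(E) = -3 (d(E) = -3*E/E = -3*1 = -3)
4744 - d(-53) = 4744 - 1*(-3) = 4744 + 3 = 4747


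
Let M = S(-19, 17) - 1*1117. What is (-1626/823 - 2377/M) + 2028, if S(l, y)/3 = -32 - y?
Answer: 2109572623/1040272 ≈ 2027.9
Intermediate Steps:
S(l, y) = -96 - 3*y (S(l, y) = 3*(-32 - y) = -96 - 3*y)
M = -1264 (M = (-96 - 3*17) - 1*1117 = (-96 - 51) - 1117 = -147 - 1117 = -1264)
(-1626/823 - 2377/M) + 2028 = (-1626/823 - 2377/(-1264)) + 2028 = (-1626*1/823 - 2377*(-1/1264)) + 2028 = (-1626/823 + 2377/1264) + 2028 = -98993/1040272 + 2028 = 2109572623/1040272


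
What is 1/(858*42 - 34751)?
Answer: 1/1285 ≈ 0.00077821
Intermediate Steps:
1/(858*42 - 34751) = 1/(36036 - 34751) = 1/1285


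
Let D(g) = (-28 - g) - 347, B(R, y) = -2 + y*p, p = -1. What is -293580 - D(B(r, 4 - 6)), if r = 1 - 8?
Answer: -293205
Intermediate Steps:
r = -7
B(R, y) = -2 - y (B(R, y) = -2 + y*(-1) = -2 - y)
D(g) = -375 - g
-293580 - D(B(r, 4 - 6)) = -293580 - (-375 - (-2 - (4 - 6))) = -293580 - (-375 - (-2 - 1*(-2))) = -293580 - (-375 - (-2 + 2)) = -293580 - (-375 - 1*0) = -293580 - (-375 + 0) = -293580 - 1*(-375) = -293580 + 375 = -293205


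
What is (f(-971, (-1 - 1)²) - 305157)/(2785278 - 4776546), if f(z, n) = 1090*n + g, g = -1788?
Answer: 302585/1991268 ≈ 0.15196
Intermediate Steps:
f(z, n) = -1788 + 1090*n (f(z, n) = 1090*n - 1788 = -1788 + 1090*n)
(f(-971, (-1 - 1)²) - 305157)/(2785278 - 4776546) = ((-1788 + 1090*(-1 - 1)²) - 305157)/(2785278 - 4776546) = ((-1788 + 1090*(-2)²) - 305157)/(-1991268) = ((-1788 + 1090*4) - 305157)*(-1/1991268) = ((-1788 + 4360) - 305157)*(-1/1991268) = (2572 - 305157)*(-1/1991268) = -302585*(-1/1991268) = 302585/1991268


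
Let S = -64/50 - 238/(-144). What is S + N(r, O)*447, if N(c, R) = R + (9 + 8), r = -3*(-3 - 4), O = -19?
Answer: -1608529/1800 ≈ -893.63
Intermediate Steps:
r = 21 (r = -3*(-7) = 21)
N(c, R) = 17 + R (N(c, R) = R + 17 = 17 + R)
S = 671/1800 (S = -64*1/50 - 238*(-1/144) = -32/25 + 119/72 = 671/1800 ≈ 0.37278)
S + N(r, O)*447 = 671/1800 + (17 - 19)*447 = 671/1800 - 2*447 = 671/1800 - 894 = -1608529/1800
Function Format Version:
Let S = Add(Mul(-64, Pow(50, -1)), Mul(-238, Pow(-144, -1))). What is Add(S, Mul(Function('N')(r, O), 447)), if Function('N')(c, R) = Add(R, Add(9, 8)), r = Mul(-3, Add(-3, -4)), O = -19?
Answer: Rational(-1608529, 1800) ≈ -893.63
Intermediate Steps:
r = 21 (r = Mul(-3, -7) = 21)
Function('N')(c, R) = Add(17, R) (Function('N')(c, R) = Add(R, 17) = Add(17, R))
S = Rational(671, 1800) (S = Add(Mul(-64, Rational(1, 50)), Mul(-238, Rational(-1, 144))) = Add(Rational(-32, 25), Rational(119, 72)) = Rational(671, 1800) ≈ 0.37278)
Add(S, Mul(Function('N')(r, O), 447)) = Add(Rational(671, 1800), Mul(Add(17, -19), 447)) = Add(Rational(671, 1800), Mul(-2, 447)) = Add(Rational(671, 1800), -894) = Rational(-1608529, 1800)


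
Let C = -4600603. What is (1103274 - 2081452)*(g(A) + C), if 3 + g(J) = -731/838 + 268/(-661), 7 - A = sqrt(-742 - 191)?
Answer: 1246374444005792387/276959 ≈ 4.5002e+12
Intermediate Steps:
A = 7 - I*sqrt(933) (A = 7 - sqrt(-742 - 191) = 7 - sqrt(-933) = 7 - I*sqrt(933) ≈ 7.0 - 30.545*I)
g(J) = -2369529/553918 (g(J) = -3 + (-731/838 + 268/(-661)) = -3 + (-731*1/838 + 268*(-1/661)) = -3 + (-731/838 - 268/661) = -3 - 707775/553918 = -2369529/553918)
(1103274 - 2081452)*(g(A) + C) = (1103274 - 2081452)*(-2369529/553918 - 4600603) = -978178*(-2548359182083/553918) = 1246374444005792387/276959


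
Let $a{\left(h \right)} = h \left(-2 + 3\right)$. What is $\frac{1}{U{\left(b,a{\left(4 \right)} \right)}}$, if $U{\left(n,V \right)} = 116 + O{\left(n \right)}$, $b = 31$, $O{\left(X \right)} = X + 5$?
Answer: $\frac{1}{152} \approx 0.0065789$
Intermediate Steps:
$a{\left(h \right)} = h$ ($a{\left(h \right)} = h 1 = h$)
$O{\left(X \right)} = 5 + X$
$U{\left(n,V \right)} = 121 + n$ ($U{\left(n,V \right)} = 116 + \left(5 + n\right) = 121 + n$)
$\frac{1}{U{\left(b,a{\left(4 \right)} \right)}} = \frac{1}{121 + 31} = \frac{1}{152}$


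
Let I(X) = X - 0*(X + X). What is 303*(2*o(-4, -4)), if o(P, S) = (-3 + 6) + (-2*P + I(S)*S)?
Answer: 16362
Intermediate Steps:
I(X) = X (I(X) = X - 0*2*X = X - 1*0 = X + 0 = X)
o(P, S) = 3 + S² - 2*P (o(P, S) = (-3 + 6) + (-2*P + S*S) = 3 + (-2*P + S²) = 3 + (S² - 2*P) = 3 + S² - 2*P)
303*(2*o(-4, -4)) = 303*(2*(3 + (-4)² - 2*(-4))) = 303*(2*(3 + 16 + 8)) = 303*(2*27) = 303*54 = 16362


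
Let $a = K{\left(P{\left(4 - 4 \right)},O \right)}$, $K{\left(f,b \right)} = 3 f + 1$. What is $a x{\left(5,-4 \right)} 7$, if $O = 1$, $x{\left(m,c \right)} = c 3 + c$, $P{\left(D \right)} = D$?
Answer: $-112$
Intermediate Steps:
$x{\left(m,c \right)} = 4 c$ ($x{\left(m,c \right)} = 3 c + c = 4 c$)
$K{\left(f,b \right)} = 1 + 3 f$
$a = 1$ ($a = 1 + 3 \left(4 - 4\right) = 1 + 3 \cdot 0 = 1 + 0 = 1$)
$a x{\left(5,-4 \right)} 7 = 1 \cdot 4 \left(-4\right) 7 = 1 \left(-16\right) 7 = \left(-16\right) 7 = -112$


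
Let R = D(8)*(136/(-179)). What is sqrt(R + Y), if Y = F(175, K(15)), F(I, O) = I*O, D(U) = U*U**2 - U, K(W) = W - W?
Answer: 24*I*sqrt(21301)/179 ≈ 19.569*I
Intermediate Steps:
K(W) = 0
D(U) = U**3 - U
Y = 0 (Y = 175*0 = 0)
R = -68544/179 (R = (8**3 - 1*8)*(136/(-179)) = (512 - 8)*(136*(-1/179)) = 504*(-136/179) = -68544/179 ≈ -382.93)
sqrt(R + Y) = sqrt(-68544/179 + 0) = sqrt(-68544/179) = 24*I*sqrt(21301)/179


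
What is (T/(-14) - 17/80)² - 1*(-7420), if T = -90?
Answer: 2339029361/313600 ≈ 7458.6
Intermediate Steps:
(T/(-14) - 17/80)² - 1*(-7420) = (-90/(-14) - 17/80)² - 1*(-7420) = (-90*(-1/14) - 17*1/80)² + 7420 = (45/7 - 17/80)² + 7420 = (3481/560)² + 7420 = 12117361/313600 + 7420 = 2339029361/313600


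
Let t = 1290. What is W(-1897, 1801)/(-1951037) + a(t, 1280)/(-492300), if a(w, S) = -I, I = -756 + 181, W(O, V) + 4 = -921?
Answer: -26658751/38419820604 ≈ -0.00069388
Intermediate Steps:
W(O, V) = -925 (W(O, V) = -4 - 921 = -925)
I = -575
a(w, S) = 575 (a(w, S) = -1*(-575) = 575)
W(-1897, 1801)/(-1951037) + a(t, 1280)/(-492300) = -925/(-1951037) + 575/(-492300) = -925*(-1/1951037) + 575*(-1/492300) = 925/1951037 - 23/19692 = -26658751/38419820604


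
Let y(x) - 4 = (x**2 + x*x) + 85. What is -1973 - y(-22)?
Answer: -3030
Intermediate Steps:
y(x) = 89 + 2*x**2 (y(x) = 4 + ((x**2 + x*x) + 85) = 4 + ((x**2 + x**2) + 85) = 4 + (2*x**2 + 85) = 4 + (85 + 2*x**2) = 89 + 2*x**2)
-1973 - y(-22) = -1973 - (89 + 2*(-22)**2) = -1973 - (89 + 2*484) = -1973 - (89 + 968) = -1973 - 1*1057 = -1973 - 1057 = -3030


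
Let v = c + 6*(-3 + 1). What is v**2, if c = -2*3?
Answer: 324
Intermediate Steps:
c = -6
v = -18 (v = -6 + 6*(-3 + 1) = -6 + 6*(-2) = -6 - 12 = -18)
v**2 = (-18)**2 = 324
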